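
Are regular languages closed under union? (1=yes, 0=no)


Regular languages are closed under:
- Union (DFA product construction)
- Intersection (DFA product construction)
- Complement (swap accept/reject states)
- Concatenation (NFA construction)
- Kleene star (NFA construction)
union is in this list
Therefore: closed

1


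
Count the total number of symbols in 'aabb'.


String: 'aabb'
Counting characters:
  'a' appears 2 time(s)
  'b' appears 2 time(s)
Total length = 2 + 2 = 4

4


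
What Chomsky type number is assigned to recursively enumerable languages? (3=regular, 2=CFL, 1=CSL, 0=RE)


Chomsky hierarchy levels:
  Type 3: Regular (DFA/NFA/regex)
  Type 2: Context-free (PDA)
  Type 1: Context-sensitive
  Type 0: Recursively enumerable (TM)
'recursively enumerable' corresponds to Type 0

0


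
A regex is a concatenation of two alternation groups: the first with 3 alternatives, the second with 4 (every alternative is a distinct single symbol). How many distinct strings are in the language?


First group: 3 alternatives
Second group: 4 alternatives
Concatenation: each choice from group 1 pairs with each from group 2
Total = 3 x 4 = 12

12


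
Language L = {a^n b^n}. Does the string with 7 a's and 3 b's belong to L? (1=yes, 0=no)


Language requires equal numbers of a's and b's
PDA pushes for each 'a', pops for each 'b'
Number of a's = 7
Number of b's = 3
7 != 3 -> Reject

0


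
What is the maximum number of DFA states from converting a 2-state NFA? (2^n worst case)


NFA has 2 states
Subset construction: each DFA state = subset of NFA states
Maximum subsets = 2^2
2^2 = 4

4


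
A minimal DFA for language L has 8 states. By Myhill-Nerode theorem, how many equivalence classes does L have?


Myhill-Nerode theorem:
Number of equivalence classes = number of states in minimal DFA
Minimal DFA states = 8
Therefore equivalence classes = 8

8


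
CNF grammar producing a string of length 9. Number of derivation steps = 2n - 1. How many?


Chomsky Normal Form derivation:
String length n = 9
Each step either:
  - Splits a nonterminal into two (n-1 such steps)
  - Converts a nonterminal to terminal (n such steps)
Total = (n-1) + n = 2n - 1
= 2(9) - 1
= 18 - 1
= 17

17


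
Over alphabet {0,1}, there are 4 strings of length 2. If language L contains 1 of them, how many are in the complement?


Alphabet: {0,1}
String length: 2
Total strings of length 2 = 2^2 = 4
Strings in L = 1
Complement = total - |L|
= 4 - 1
= 3

3


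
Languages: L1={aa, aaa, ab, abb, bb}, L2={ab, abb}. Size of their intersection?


L1 = {aa, aaa, ab, abb, bb}
L2 = {ab, abb}
Checking each string in L1 against L2:
  'aa': in L2? No
  'aaa': in L2? No
  'ab': in L2? Yes
  'abb': in L2? Yes
  'bb': in L2? No
Intersection = {ab, abb}
|L1 ∩ L2| = 2

2


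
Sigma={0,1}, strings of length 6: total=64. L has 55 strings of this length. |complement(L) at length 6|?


Alphabet: {0,1}
String length: 6
Total strings of length 6 = 2^6 = 64
Strings in L = 55
Complement = total - |L|
= 64 - 55
= 9

9


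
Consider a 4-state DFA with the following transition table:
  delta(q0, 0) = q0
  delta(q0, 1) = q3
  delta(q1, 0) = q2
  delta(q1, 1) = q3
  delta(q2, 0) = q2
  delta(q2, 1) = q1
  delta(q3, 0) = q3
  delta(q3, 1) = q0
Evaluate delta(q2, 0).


Looking up transition function:
delta(q2, 0) in the table
Row: q2, Column: 0
Result: q2

q2


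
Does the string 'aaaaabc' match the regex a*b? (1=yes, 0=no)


Pattern: a*b
String: 'aaaaabc'
Pattern requires: zero or more 'a's followed by exactly one 'b'
Found 5 leading 'a's
Remaining: 'bc'
Remaining is not 'b' -> no match
Result: 0

0


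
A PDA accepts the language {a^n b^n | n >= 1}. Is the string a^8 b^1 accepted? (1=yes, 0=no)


Language requires equal numbers of a's and b's
PDA pushes for each 'a', pops for each 'b'
Number of a's = 8
Number of b's = 1
8 != 1 -> Reject

0


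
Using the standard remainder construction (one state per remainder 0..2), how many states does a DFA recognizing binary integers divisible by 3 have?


Divisibility by 3 is tracked via the remainder mod 3: 0, 1, ..., 2
The construction assigns one state to each remainder
Number of remainders = 3

3


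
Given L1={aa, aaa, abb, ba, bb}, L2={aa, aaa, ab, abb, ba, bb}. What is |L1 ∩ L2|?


L1 = {aa, aaa, abb, ba, bb}
L2 = {aa, aaa, ab, abb, ba, bb}
Checking each string in L1 against L2:
  'aa': in L2? Yes
  'aaa': in L2? Yes
  'abb': in L2? Yes
  'ba': in L2? Yes
  'bb': in L2? Yes
Intersection = {aa, aaa, abb, ba, bb}
|L1 ∩ L2| = 5

5


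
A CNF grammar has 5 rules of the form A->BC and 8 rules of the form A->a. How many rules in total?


CNF allows two rule forms:
  A -> BC (binary): 5 rules
  A -> a (terminal): 8 rules
Total = 5 + 8 = 13

13


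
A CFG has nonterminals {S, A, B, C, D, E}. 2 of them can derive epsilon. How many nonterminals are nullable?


Nonterminals: {S, A, B, C, D, E}
A nonterminal is nullable if it can derive epsilon
Counting nullable nonterminals: 2
Total nullable = 2

2


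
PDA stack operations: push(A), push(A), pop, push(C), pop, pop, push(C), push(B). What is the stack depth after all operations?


Tracing stack operations:
  push(A) -> stack = [A], depth=1
  push(A) -> stack = [A,A], depth=2
  pop -> removed A, stack = [A], depth=1
  push(C) -> stack = [A,C], depth=2
  pop -> removed C, stack = [A], depth=1
  pop -> removed A, stack = [], depth=0
  push(C) -> stack = [C], depth=1
  push(B) -> stack = [C,B], depth=2
Final depth = 2

2


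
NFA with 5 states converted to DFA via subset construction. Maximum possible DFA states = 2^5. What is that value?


NFA has 5 states
Subset construction: each DFA state = subset of NFA states
Maximum subsets = 2^5
2^5 = 32

32


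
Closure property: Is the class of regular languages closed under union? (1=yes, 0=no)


Regular languages are closed under all standard operations:
- Union: Yes (product construction)
- Intersection: Yes (product construction)
- Complement: Yes (swap accept/reject)
- Concatenation: Yes (NFA construction)
Operation: union -> Closed

1


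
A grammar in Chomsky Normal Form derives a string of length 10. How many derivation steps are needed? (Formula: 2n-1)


Chomsky Normal Form derivation:
String length n = 10
Each step either:
  - Splits a nonterminal into two (n-1 such steps)
  - Converts a nonterminal to terminal (n such steps)
Total = (n-1) + n = 2n - 1
= 2(10) - 1
= 20 - 1
= 19

19


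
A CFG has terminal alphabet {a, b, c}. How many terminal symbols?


Terminal symbols: a, b, c
Counting each: a (#1), b (#2), c (#3)
Total = 3

3


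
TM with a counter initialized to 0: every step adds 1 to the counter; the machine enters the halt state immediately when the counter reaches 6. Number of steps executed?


Counter starts at 0. Counting sequence:
  Step 1: counter = 1
  Step 2: counter = 2
  Step 3: counter = 3
  Step 4: counter = 4
  Step 5: counter = 5
  Step 6: counter = 6
Counter reached 6 -> halt
Total steps = 6

6


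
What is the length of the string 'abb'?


String: 'abb'
Counting characters:
  'a' appears 1 time(s)
  'b' appears 2 time(s)
Total length = 1 + 2 = 3

3


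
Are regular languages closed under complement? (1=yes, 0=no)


Regular languages are closed under:
- Union (DFA product construction)
- Intersection (DFA product construction)
- Complement (swap accept/reject states)
- Concatenation (NFA construction)
- Kleene star (NFA construction)
complement is in this list
Therefore: closed

1


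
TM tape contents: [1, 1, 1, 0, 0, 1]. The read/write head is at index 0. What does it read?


Tape: [1, 1, 1, 0, 0, 1]
Positions: 0 1 2 3 4 5
Values:    1 1 1 0 0 1
Head at position 0
tape[0] = 1

1


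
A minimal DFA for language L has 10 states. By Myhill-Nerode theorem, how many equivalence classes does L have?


Myhill-Nerode theorem:
Number of equivalence classes = number of states in minimal DFA
Minimal DFA states = 10
Therefore equivalence classes = 10

10


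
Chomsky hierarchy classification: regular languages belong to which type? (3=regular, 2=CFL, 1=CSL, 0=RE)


Chomsky hierarchy levels:
  Type 3: Regular (DFA/NFA/regex)
  Type 2: Context-free (PDA)
  Type 1: Context-sensitive
  Type 0: Recursively enumerable (TM)
'regular' corresponds to Type 3

3


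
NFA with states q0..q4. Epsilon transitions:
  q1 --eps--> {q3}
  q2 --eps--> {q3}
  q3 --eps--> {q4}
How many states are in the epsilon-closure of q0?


Starting from q0
Initialize closure = {q0}
q0 has no outgoing epsilon transitions -> nothing to add
Final closure: {q0}
Size = 1

1


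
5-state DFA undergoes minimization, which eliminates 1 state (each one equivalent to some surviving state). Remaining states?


Original DFA: 5 states
Redundant states removed: 1
Minimized states = original - removed
= 5 - 1
= 4

4


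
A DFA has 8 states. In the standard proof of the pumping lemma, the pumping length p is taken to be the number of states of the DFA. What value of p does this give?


Pumping lemma for regular languages (standard proof):
Take p = |Q|, the number of DFA states.
Any string of length >= |Q| passes through |Q|+1 states while reading its first |Q| symbols,
so by pigeonhole some state repeats, giving the loop that can be pumped.
Here |Q| = 8
Therefore the proof uses p = 8

8


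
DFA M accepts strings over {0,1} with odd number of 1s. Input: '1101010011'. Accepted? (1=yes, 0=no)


DFA has 2 states: q_even (start, accept=no) and q_odd
Processing string '1101010011' character by character:
  Position 0: read '1', 1-count=1 -> q_odd
  Position 1: read '1', 1-count=2 -> q_even
  Position 2: read '0', 1-count=2 -> q_even (no change)
  Position 3: read '1', 1-count=3 -> q_odd
  Position 4: read '0', 1-count=3 -> q_odd (no change)
  Position 5: read '1', 1-count=4 -> q_even
  Position 6: read '0', 1-count=4 -> q_even (no change)
  Position 7: read '0', 1-count=4 -> q_even (no change)
  Position 8: read '1', 1-count=5 -> q_odd
  Position 9: read '1', 1-count=6 -> q_even
Final state: q_even, total 1s = 6 (even); the DFA requires an odd count -> reject

0


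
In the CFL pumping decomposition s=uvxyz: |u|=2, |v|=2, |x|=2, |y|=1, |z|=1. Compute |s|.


|s| = |u| + |v| + |x| + |y| + |z|
= 2 + 2 + 2 + 1 + 1
= 4 + 2 + 2
= 6 + 2
= 8

8


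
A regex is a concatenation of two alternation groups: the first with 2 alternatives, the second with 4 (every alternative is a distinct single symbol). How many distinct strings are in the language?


First group: 2 alternatives
Second group: 4 alternatives
Concatenation: each choice from group 1 pairs with each from group 2
Total = 2 x 4 = 8

8


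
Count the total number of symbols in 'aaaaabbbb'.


String: 'aaaaabbbb'
Counting characters:
  'a' appears 5 time(s)
  'b' appears 4 time(s)
Total length = 5 + 4 = 9

9


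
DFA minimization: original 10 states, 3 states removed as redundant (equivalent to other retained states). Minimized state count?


Original DFA: 10 states
Redundant states removed: 3
Minimized states = original - removed
= 10 - 3
= 7

7


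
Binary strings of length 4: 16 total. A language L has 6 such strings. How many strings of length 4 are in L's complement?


Alphabet: {0,1}
String length: 4
Total strings of length 4 = 2^4 = 16
Strings in L = 6
Complement = total - |L|
= 16 - 6
= 10

10


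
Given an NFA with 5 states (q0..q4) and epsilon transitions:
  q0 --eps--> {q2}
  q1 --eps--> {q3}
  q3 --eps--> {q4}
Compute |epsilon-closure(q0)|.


Starting from q0
Initialize closure = {q0}
Follow epsilon from q0 -> add q2
Final closure: {q0, q2}
Size = 2

2


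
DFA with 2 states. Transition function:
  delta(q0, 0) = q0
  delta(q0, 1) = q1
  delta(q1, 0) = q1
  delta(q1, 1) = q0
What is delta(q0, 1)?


Looking up transition function:
delta(q0, 1) in the table
Row: q0, Column: 1
Result: q1

q1


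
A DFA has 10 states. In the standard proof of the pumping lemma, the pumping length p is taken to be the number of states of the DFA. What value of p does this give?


Pumping lemma for regular languages (standard proof):
Take p = |Q|, the number of DFA states.
Any string of length >= |Q| passes through |Q|+1 states while reading its first |Q| symbols,
so by pigeonhole some state repeats, giving the loop that can be pumped.
Here |Q| = 10
Therefore the proof uses p = 10

10


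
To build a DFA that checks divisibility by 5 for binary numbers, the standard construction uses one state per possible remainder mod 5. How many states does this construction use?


Divisibility by 5 is tracked via the remainder mod 5: 0, 1, ..., 4
The construction assigns one state to each remainder
Number of remainders = 5

5


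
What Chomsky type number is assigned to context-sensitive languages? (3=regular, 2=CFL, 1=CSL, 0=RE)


Chomsky hierarchy levels:
  Type 3: Regular (DFA/NFA/regex)
  Type 2: Context-free (PDA)
  Type 1: Context-sensitive
  Type 0: Recursively enumerable (TM)
'context-sensitive' corresponds to Type 1

1


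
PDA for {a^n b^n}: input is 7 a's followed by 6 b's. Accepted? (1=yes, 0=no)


Language requires equal numbers of a's and b's
PDA pushes for each 'a', pops for each 'b'
Number of a's = 7
Number of b's = 6
7 != 6 -> Reject

0


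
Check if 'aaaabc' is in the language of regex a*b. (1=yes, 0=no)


Pattern: a*b
String: 'aaaabc'
Pattern requires: zero or more 'a's followed by exactly one 'b'
Found 4 leading 'a's
Remaining: 'bc'
Remaining is not 'b' -> no match
Result: 0

0


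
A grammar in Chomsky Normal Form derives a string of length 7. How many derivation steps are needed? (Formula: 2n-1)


Chomsky Normal Form derivation:
String length n = 7
Each step either:
  - Splits a nonterminal into two (n-1 such steps)
  - Converts a nonterminal to terminal (n such steps)
Total = (n-1) + n = 2n - 1
= 2(7) - 1
= 14 - 1
= 13

13


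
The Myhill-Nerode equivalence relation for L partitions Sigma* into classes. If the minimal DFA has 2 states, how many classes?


Myhill-Nerode theorem:
Number of equivalence classes = number of states in minimal DFA
Minimal DFA states = 2
Therefore equivalence classes = 2

2


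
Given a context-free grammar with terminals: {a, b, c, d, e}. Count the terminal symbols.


Terminal symbols: a, b, c, d, e
Counting each: a (#1), b (#2), c (#3), d (#4), e (#5)
Total = 5

5


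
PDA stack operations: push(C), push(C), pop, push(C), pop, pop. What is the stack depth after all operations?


Tracing stack operations:
  push(C) -> stack = [C], depth=1
  push(C) -> stack = [C,C], depth=2
  pop -> removed C, stack = [C], depth=1
  push(C) -> stack = [C,C], depth=2
  pop -> removed C, stack = [C], depth=1
  pop -> removed C, stack = [], depth=0
Final depth = 0

0


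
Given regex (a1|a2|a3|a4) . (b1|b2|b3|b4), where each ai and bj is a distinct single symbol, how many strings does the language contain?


First group: 4 alternatives
Second group: 4 alternatives
Concatenation: each choice from group 1 pairs with each from group 2
Total = 4 x 4 = 16

16


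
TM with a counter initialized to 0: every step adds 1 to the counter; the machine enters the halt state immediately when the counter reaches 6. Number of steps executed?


Counter starts at 0. Counting sequence:
  Step 1: counter = 1
  Step 2: counter = 2
  Step 3: counter = 3
  Step 4: counter = 4
  Step 5: counter = 5
  Step 6: counter = 6
Counter reached 6 -> halt
Total steps = 6

6


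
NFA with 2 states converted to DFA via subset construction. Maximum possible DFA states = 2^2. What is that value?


NFA has 2 states
Subset construction: each DFA state = subset of NFA states
Maximum subsets = 2^2
2^2 = 4

4


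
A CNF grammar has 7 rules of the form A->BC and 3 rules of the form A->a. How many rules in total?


CNF allows two rule forms:
  A -> BC (binary): 7 rules
  A -> a (terminal): 3 rules
Total = 7 + 3 = 10

10


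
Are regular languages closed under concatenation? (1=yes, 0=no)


Regular languages are closed under:
- Union (DFA product construction)
- Intersection (DFA product construction)
- Complement (swap accept/reject states)
- Concatenation (NFA construction)
- Kleene star (NFA construction)
concatenation is in this list
Therefore: closed

1


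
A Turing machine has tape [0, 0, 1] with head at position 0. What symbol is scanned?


Tape: [0, 0, 1]
Positions: 0 1 2
Values:    0 0 1
Head at position 0
tape[0] = 0

0


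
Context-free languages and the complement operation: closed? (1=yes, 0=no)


CFL closure properties:
  Closed under: union, concatenation, Kleene star
  NOT closed under: intersection, complement
Operation 'complement' is in not-closed list -> No (not closed)

0


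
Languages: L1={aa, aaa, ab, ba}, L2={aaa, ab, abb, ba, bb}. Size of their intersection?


L1 = {aa, aaa, ab, ba}
L2 = {aaa, ab, abb, ba, bb}
Checking each string in L1 against L2:
  'aa': in L2? No
  'aaa': in L2? Yes
  'ab': in L2? Yes
  'ba': in L2? Yes
Intersection = {aaa, ab, ba}
|L1 ∩ L2| = 3

3


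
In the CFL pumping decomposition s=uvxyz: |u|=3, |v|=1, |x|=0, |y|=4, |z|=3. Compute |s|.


|s| = |u| + |v| + |x| + |y| + |z|
= 3 + 1 + 0 + 4 + 3
= 4 + 0 + 7
= 4 + 7
= 11

11


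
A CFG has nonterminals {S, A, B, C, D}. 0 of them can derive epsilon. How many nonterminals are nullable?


Nonterminals: {S, A, B, C, D}
A nonterminal is nullable if it can derive epsilon
Counting nullable nonterminals: 0
Total nullable = 0

0


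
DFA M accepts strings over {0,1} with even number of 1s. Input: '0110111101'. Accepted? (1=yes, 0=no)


DFA has 2 states: q_even (start, accept=yes) and q_odd
Processing string '0110111101' character by character:
  Position 0: read '0', 1-count=0 -> q_even (no change)
  Position 1: read '1', 1-count=1 -> q_odd
  Position 2: read '1', 1-count=2 -> q_even
  Position 3: read '0', 1-count=2 -> q_even (no change)
  Position 4: read '1', 1-count=3 -> q_odd
  Position 5: read '1', 1-count=4 -> q_even
  Position 6: read '1', 1-count=5 -> q_odd
  Position 7: read '1', 1-count=6 -> q_even
  Position 8: read '0', 1-count=6 -> q_even (no change)
  Position 9: read '1', 1-count=7 -> q_odd
Final state: q_odd, total 1s = 7 (odd); the DFA requires an even count -> reject

0


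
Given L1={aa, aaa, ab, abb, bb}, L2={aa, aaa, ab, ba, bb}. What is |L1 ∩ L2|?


L1 = {aa, aaa, ab, abb, bb}
L2 = {aa, aaa, ab, ba, bb}
Checking each string in L1 against L2:
  'aa': in L2? Yes
  'aaa': in L2? Yes
  'ab': in L2? Yes
  'abb': in L2? No
  'bb': in L2? Yes
Intersection = {aa, aaa, ab, bb}
|L1 ∩ L2| = 4

4


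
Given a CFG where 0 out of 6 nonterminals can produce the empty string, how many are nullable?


Nonterminals: {S, A, B, C, D, E}
A nonterminal is nullable if it can derive epsilon
Counting nullable nonterminals: 0
Total nullable = 0

0


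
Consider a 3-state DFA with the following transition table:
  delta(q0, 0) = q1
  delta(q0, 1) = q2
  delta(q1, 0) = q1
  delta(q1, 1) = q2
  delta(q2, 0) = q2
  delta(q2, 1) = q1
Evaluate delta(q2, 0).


Looking up transition function:
delta(q2, 0) in the table
Row: q2, Column: 0
Result: q2

q2


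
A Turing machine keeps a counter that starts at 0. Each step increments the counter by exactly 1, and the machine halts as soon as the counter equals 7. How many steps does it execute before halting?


Counter starts at 0. Counting sequence:
  Step 1: counter = 1
  Step 2: counter = 2
  Step 3: counter = 3
  Step 4: counter = 4
  Step 5: counter = 5
  Step 6: counter = 6
  Step 7: counter = 7
Counter reached 7 -> halt
Total steps = 7

7


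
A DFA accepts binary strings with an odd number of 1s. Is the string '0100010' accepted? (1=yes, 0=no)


DFA has 2 states: q_even (start, accept=no) and q_odd
Processing string '0100010' character by character:
  Position 0: read '0', 1-count=0 -> q_even (no change)
  Position 1: read '1', 1-count=1 -> q_odd
  Position 2: read '0', 1-count=1 -> q_odd (no change)
  Position 3: read '0', 1-count=1 -> q_odd (no change)
  Position 4: read '0', 1-count=1 -> q_odd (no change)
  Position 5: read '1', 1-count=2 -> q_even
  Position 6: read '0', 1-count=2 -> q_even (no change)
Final state: q_even, total 1s = 2 (even); the DFA requires an odd count -> reject

0


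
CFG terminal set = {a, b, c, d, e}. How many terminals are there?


Terminal symbols: a, b, c, d, e
Counting each: a (#1), b (#2), c (#3), d (#4), e (#5)
Total = 5

5


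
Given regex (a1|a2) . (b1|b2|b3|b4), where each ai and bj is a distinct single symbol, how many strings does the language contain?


First group: 2 alternatives
Second group: 4 alternatives
Concatenation: each choice from group 1 pairs with each from group 2
Total = 2 x 4 = 8

8


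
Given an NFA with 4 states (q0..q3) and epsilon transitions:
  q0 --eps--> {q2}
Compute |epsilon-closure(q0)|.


Starting from q0
Initialize closure = {q0}
Follow epsilon from q0 -> add q2
Final closure: {q0, q2}
Size = 2

2


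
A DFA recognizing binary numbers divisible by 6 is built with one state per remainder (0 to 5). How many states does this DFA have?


Divisibility by 6 is tracked via the remainder mod 6: 0, 1, ..., 5
The construction assigns one state to each remainder
Number of remainders = 6

6


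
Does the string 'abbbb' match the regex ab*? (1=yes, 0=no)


Pattern: ab*
String: 'abbbb'
Pattern requires: exactly one 'a' followed by zero or more 'b's
First char is 'a' -> OK
Rest 'bbbb': all b's? Yes
Result: 1

1


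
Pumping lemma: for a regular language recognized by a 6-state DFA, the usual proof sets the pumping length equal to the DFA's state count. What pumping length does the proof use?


Pumping lemma for regular languages (standard proof):
Take p = |Q|, the number of DFA states.
Any string of length >= |Q| passes through |Q|+1 states while reading its first |Q| symbols,
so by pigeonhole some state repeats, giving the loop that can be pumped.
Here |Q| = 6
Therefore the proof uses p = 6

6


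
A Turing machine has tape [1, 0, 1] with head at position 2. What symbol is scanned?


Tape: [1, 0, 1]
Positions: 0 1 2
Values:    1 0 1
Head at position 2
tape[2] = 1

1


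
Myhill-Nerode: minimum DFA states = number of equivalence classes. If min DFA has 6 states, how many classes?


Myhill-Nerode theorem:
Number of equivalence classes = number of states in minimal DFA
Minimal DFA states = 6
Therefore equivalence classes = 6

6


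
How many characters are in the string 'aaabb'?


String: 'aaabb'
Counting characters:
  'a' appears 3 time(s)
  'b' appears 2 time(s)
Total length = 3 + 2 = 5

5


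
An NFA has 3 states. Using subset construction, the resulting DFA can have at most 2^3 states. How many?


NFA has 3 states
Subset construction: each DFA state = subset of NFA states
Maximum subsets = 2^3
2^3 = 8

8


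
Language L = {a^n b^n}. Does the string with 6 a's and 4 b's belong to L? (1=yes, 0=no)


Language requires equal numbers of a's and b's
PDA pushes for each 'a', pops for each 'b'
Number of a's = 6
Number of b's = 4
6 != 4 -> Reject

0


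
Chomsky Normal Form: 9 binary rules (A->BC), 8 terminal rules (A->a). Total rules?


CNF allows two rule forms:
  A -> BC (binary): 9 rules
  A -> a (terminal): 8 rules
Total = 9 + 8 = 17

17


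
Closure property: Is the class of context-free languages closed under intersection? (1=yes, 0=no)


CFL closure properties:
  Closed under: union, concatenation, Kleene star
  NOT closed under: intersection, complement
Operation 'intersection' is in not-closed list -> No (not closed)

0


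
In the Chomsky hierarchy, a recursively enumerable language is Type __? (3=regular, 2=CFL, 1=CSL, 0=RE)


Chomsky hierarchy levels:
  Type 3: Regular (DFA/NFA/regex)
  Type 2: Context-free (PDA)
  Type 1: Context-sensitive
  Type 0: Recursively enumerable (TM)
'recursively enumerable' corresponds to Type 0

0


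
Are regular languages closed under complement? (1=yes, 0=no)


Regular languages are closed under:
- Union (DFA product construction)
- Intersection (DFA product construction)
- Complement (swap accept/reject states)
- Concatenation (NFA construction)
- Kleene star (NFA construction)
complement is in this list
Therefore: closed

1


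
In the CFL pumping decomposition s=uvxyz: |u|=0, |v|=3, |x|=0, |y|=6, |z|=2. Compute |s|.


|s| = |u| + |v| + |x| + |y| + |z|
= 0 + 3 + 0 + 6 + 2
= 3 + 0 + 8
= 3 + 8
= 11

11


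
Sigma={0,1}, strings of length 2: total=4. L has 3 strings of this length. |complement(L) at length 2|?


Alphabet: {0,1}
String length: 2
Total strings of length 2 = 2^2 = 4
Strings in L = 3
Complement = total - |L|
= 4 - 3
= 1

1


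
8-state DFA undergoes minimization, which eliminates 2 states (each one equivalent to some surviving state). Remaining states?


Original DFA: 8 states
Redundant states removed: 2
Minimized states = original - removed
= 8 - 2
= 6

6


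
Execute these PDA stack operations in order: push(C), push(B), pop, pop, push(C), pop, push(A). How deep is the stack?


Tracing stack operations:
  push(C) -> stack = [C], depth=1
  push(B) -> stack = [C,B], depth=2
  pop -> removed B, stack = [C], depth=1
  pop -> removed C, stack = [], depth=0
  push(C) -> stack = [C], depth=1
  pop -> removed C, stack = [], depth=0
  push(A) -> stack = [A], depth=1
Final depth = 1

1


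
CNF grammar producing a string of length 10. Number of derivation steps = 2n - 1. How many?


Chomsky Normal Form derivation:
String length n = 10
Each step either:
  - Splits a nonterminal into two (n-1 such steps)
  - Converts a nonterminal to terminal (n such steps)
Total = (n-1) + n = 2n - 1
= 2(10) - 1
= 20 - 1
= 19

19


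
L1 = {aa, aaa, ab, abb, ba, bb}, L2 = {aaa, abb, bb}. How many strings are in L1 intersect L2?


L1 = {aa, aaa, ab, abb, ba, bb}
L2 = {aaa, abb, bb}
Checking each string in L1 against L2:
  'aa': in L2? No
  'aaa': in L2? Yes
  'ab': in L2? No
  'abb': in L2? Yes
  'ba': in L2? No
  'bb': in L2? Yes
Intersection = {aaa, abb, bb}
|L1 ∩ L2| = 3

3


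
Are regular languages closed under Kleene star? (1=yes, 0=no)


Regular languages are closed under:
- Union (DFA product construction)
- Intersection (DFA product construction)
- Complement (swap accept/reject states)
- Concatenation (NFA construction)
- Kleene star (NFA construction)
Kleene star is in this list
Therefore: closed

1


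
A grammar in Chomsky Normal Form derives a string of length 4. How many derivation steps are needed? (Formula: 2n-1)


Chomsky Normal Form derivation:
String length n = 4
Each step either:
  - Splits a nonterminal into two (n-1 such steps)
  - Converts a nonterminal to terminal (n such steps)
Total = (n-1) + n = 2n - 1
= 2(4) - 1
= 8 - 1
= 7

7


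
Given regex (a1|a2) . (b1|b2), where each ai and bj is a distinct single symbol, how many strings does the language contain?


First group: 2 alternatives
Second group: 2 alternatives
Concatenation: each choice from group 1 pairs with each from group 2
Total = 2 x 2 = 4

4


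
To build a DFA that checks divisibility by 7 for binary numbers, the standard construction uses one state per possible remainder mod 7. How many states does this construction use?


Divisibility by 7 is tracked via the remainder mod 7: 0, 1, ..., 6
The construction assigns one state to each remainder
Number of remainders = 7

7


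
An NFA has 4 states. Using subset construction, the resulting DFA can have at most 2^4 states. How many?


NFA has 4 states
Subset construction: each DFA state = subset of NFA states
Maximum subsets = 2^4
2^4 = 16

16


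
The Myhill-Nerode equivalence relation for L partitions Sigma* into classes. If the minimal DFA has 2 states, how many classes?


Myhill-Nerode theorem:
Number of equivalence classes = number of states in minimal DFA
Minimal DFA states = 2
Therefore equivalence classes = 2

2


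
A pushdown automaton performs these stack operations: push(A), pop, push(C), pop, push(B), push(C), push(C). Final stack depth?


Tracing stack operations:
  push(A) -> stack = [A], depth=1
  pop -> removed A, stack = [], depth=0
  push(C) -> stack = [C], depth=1
  pop -> removed C, stack = [], depth=0
  push(B) -> stack = [B], depth=1
  push(C) -> stack = [B,C], depth=2
  push(C) -> stack = [B,C,C], depth=3
Final depth = 3

3


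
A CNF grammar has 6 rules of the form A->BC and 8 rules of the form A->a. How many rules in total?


CNF allows two rule forms:
  A -> BC (binary): 6 rules
  A -> a (terminal): 8 rules
Total = 6 + 8 = 14

14


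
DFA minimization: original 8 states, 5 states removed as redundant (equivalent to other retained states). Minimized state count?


Original DFA: 8 states
Redundant states removed: 5
Minimized states = original - removed
= 8 - 5
= 3

3


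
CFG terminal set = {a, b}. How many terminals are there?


Terminal symbols: a, b
Counting each: a (#1), b (#2)
Total = 2

2


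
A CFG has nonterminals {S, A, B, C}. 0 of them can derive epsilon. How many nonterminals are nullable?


Nonterminals: {S, A, B, C}
A nonterminal is nullable if it can derive epsilon
Counting nullable nonterminals: 0
Total nullable = 0

0


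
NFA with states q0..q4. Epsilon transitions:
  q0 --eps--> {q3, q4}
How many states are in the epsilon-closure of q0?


Starting from q0
Initialize closure = {q0}
Follow epsilon from q0 -> add q3
Follow epsilon from q0 -> add q4
Final closure: {q0, q3, q4}
Size = 3

3


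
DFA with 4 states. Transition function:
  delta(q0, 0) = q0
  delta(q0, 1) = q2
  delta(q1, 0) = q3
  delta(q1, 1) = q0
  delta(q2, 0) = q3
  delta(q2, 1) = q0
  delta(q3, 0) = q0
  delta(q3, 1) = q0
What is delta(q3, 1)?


Looking up transition function:
delta(q3, 1) in the table
Row: q3, Column: 1
Result: q0

q0


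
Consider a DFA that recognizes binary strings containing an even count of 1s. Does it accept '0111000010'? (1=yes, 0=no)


DFA has 2 states: q_even (start, accept=yes) and q_odd
Processing string '0111000010' character by character:
  Position 0: read '0', 1-count=0 -> q_even (no change)
  Position 1: read '1', 1-count=1 -> q_odd
  Position 2: read '1', 1-count=2 -> q_even
  Position 3: read '1', 1-count=3 -> q_odd
  Position 4: read '0', 1-count=3 -> q_odd (no change)
  Position 5: read '0', 1-count=3 -> q_odd (no change)
  Position 6: read '0', 1-count=3 -> q_odd (no change)
  Position 7: read '0', 1-count=3 -> q_odd (no change)
  Position 8: read '1', 1-count=4 -> q_even
  Position 9: read '0', 1-count=4 -> q_even (no change)
Final state: q_even, total 1s = 4 (even); the DFA requires an even count -> accept

1


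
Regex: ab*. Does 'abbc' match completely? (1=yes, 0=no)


Pattern: ab*
String: 'abbc'
Pattern requires: exactly one 'a' followed by zero or more 'b's
First char is 'a' -> OK
Rest 'bbc': all b's? No
Result: 0

0


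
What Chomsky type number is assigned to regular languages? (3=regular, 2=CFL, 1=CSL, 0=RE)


Chomsky hierarchy levels:
  Type 3: Regular (DFA/NFA/regex)
  Type 2: Context-free (PDA)
  Type 1: Context-sensitive
  Type 0: Recursively enumerable (TM)
'regular' corresponds to Type 3

3


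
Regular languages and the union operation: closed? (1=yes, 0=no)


Regular languages are closed under all standard operations:
- Union: Yes (product construction)
- Intersection: Yes (product construction)
- Complement: Yes (swap accept/reject)
- Concatenation: Yes (NFA construction)
Operation: union -> Closed

1


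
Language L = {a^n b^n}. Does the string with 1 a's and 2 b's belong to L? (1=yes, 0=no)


Language requires equal numbers of a's and b's
PDA pushes for each 'a', pops for each 'b'
Number of a's = 1
Number of b's = 2
1 != 2 -> Reject

0


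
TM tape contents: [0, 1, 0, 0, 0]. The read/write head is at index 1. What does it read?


Tape: [0, 1, 0, 0, 0]
Positions: 0 1 2 3 4
Values:    0 1 0 0 0
Head at position 1
tape[1] = 1

1


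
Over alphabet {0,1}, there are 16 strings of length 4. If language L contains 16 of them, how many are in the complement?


Alphabet: {0,1}
String length: 4
Total strings of length 4 = 2^4 = 16
Strings in L = 16
Complement = total - |L|
= 16 - 16
= 0

0


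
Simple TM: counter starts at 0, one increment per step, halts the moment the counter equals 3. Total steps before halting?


Counter starts at 0. Counting sequence:
  Step 1: counter = 1
  Step 2: counter = 2
  Step 3: counter = 3
Counter reached 3 -> halt
Total steps = 3

3


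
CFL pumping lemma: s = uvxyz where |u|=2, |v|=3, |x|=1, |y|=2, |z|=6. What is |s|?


|s| = |u| + |v| + |x| + |y| + |z|
= 2 + 3 + 1 + 2 + 6
= 5 + 1 + 8
= 6 + 8
= 14

14


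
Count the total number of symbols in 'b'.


String: 'b'
Counting characters:
  'b' appears 1 time(s)
Total length = 0 + 1 = 1

1


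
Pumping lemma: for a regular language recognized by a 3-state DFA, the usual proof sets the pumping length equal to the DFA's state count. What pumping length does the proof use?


Pumping lemma for regular languages (standard proof):
Take p = |Q|, the number of DFA states.
Any string of length >= |Q| passes through |Q|+1 states while reading its first |Q| symbols,
so by pigeonhole some state repeats, giving the loop that can be pumped.
Here |Q| = 3
Therefore the proof uses p = 3

3


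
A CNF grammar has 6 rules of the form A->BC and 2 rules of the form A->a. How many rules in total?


CNF allows two rule forms:
  A -> BC (binary): 6 rules
  A -> a (terminal): 2 rules
Total = 6 + 2 = 8

8


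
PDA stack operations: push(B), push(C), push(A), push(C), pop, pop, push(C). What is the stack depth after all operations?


Tracing stack operations:
  push(B) -> stack = [B], depth=1
  push(C) -> stack = [B,C], depth=2
  push(A) -> stack = [B,C,A], depth=3
  push(C) -> stack = [B,C,A,C], depth=4
  pop -> removed C, stack = [B,C,A], depth=3
  pop -> removed A, stack = [B,C], depth=2
  push(C) -> stack = [B,C,C], depth=3
Final depth = 3

3


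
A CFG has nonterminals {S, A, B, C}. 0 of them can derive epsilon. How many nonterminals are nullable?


Nonterminals: {S, A, B, C}
A nonterminal is nullable if it can derive epsilon
Counting nullable nonterminals: 0
Total nullable = 0

0


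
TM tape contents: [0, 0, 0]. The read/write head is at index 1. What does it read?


Tape: [0, 0, 0]
Positions: 0 1 2
Values:    0 0 0
Head at position 1
tape[1] = 0

0


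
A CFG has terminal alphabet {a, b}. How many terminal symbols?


Terminal symbols: a, b
Counting each: a (#1), b (#2)
Total = 2

2


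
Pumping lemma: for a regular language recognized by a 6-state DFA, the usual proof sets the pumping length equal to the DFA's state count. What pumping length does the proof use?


Pumping lemma for regular languages (standard proof):
Take p = |Q|, the number of DFA states.
Any string of length >= |Q| passes through |Q|+1 states while reading its first |Q| symbols,
so by pigeonhole some state repeats, giving the loop that can be pumped.
Here |Q| = 6
Therefore the proof uses p = 6

6


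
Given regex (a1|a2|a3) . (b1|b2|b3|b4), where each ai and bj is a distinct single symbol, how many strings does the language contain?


First group: 3 alternatives
Second group: 4 alternatives
Concatenation: each choice from group 1 pairs with each from group 2
Total = 3 x 4 = 12

12


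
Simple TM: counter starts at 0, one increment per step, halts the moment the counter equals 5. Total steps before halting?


Counter starts at 0. Counting sequence:
  Step 1: counter = 1
  Step 2: counter = 2
  Step 3: counter = 3
  Step 4: counter = 4
  Step 5: counter = 5
Counter reached 5 -> halt
Total steps = 5

5


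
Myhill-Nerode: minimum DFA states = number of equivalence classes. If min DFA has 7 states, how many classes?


Myhill-Nerode theorem:
Number of equivalence classes = number of states in minimal DFA
Minimal DFA states = 7
Therefore equivalence classes = 7

7


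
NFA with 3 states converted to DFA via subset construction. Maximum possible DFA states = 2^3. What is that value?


NFA has 3 states
Subset construction: each DFA state = subset of NFA states
Maximum subsets = 2^3
2^3 = 8

8


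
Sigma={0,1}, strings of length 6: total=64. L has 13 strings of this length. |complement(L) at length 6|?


Alphabet: {0,1}
String length: 6
Total strings of length 6 = 2^6 = 64
Strings in L = 13
Complement = total - |L|
= 64 - 13
= 51

51


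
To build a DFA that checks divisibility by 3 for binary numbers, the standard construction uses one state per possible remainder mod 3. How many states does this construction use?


Divisibility by 3 is tracked via the remainder mod 3: 0, 1, ..., 2
The construction assigns one state to each remainder
Number of remainders = 3

3


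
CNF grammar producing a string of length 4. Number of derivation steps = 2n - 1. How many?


Chomsky Normal Form derivation:
String length n = 4
Each step either:
  - Splits a nonterminal into two (n-1 such steps)
  - Converts a nonterminal to terminal (n such steps)
Total = (n-1) + n = 2n - 1
= 2(4) - 1
= 8 - 1
= 7

7


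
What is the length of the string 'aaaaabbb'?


String: 'aaaaabbb'
Counting characters:
  'a' appears 5 time(s)
  'b' appears 3 time(s)
Total length = 5 + 3 = 8

8


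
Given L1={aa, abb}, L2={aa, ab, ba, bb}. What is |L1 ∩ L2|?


L1 = {aa, abb}
L2 = {aa, ab, ba, bb}
Checking each string in L1 against L2:
  'aa': in L2? Yes
  'abb': in L2? No
Intersection = {aa}
|L1 ∩ L2| = 1

1


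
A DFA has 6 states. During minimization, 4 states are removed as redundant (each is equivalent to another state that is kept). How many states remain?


Original DFA: 6 states
Redundant states removed: 4
Minimized states = original - removed
= 6 - 4
= 2

2


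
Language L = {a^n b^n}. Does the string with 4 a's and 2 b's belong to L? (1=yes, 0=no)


Language requires equal numbers of a's and b's
PDA pushes for each 'a', pops for each 'b'
Number of a's = 4
Number of b's = 2
4 != 2 -> Reject

0


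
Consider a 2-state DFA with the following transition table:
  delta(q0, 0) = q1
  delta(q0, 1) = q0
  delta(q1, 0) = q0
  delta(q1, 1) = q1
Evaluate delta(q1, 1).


Looking up transition function:
delta(q1, 1) in the table
Row: q1, Column: 1
Result: q1

q1


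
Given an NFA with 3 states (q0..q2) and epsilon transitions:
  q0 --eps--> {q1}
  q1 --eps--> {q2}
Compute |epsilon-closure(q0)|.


Starting from q0
Initialize closure = {q0}
Follow epsilon from q0 -> add q1
Follow epsilon from q1 -> add q2
Final closure: {q0, q1, q2}
Size = 3

3


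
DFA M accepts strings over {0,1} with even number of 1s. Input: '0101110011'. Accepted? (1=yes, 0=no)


DFA has 2 states: q_even (start, accept=yes) and q_odd
Processing string '0101110011' character by character:
  Position 0: read '0', 1-count=0 -> q_even (no change)
  Position 1: read '1', 1-count=1 -> q_odd
  Position 2: read '0', 1-count=1 -> q_odd (no change)
  Position 3: read '1', 1-count=2 -> q_even
  Position 4: read '1', 1-count=3 -> q_odd
  Position 5: read '1', 1-count=4 -> q_even
  Position 6: read '0', 1-count=4 -> q_even (no change)
  Position 7: read '0', 1-count=4 -> q_even (no change)
  Position 8: read '1', 1-count=5 -> q_odd
  Position 9: read '1', 1-count=6 -> q_even
Final state: q_even, total 1s = 6 (even); the DFA requires an even count -> accept

1


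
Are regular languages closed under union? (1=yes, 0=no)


Regular languages are closed under:
- Union (DFA product construction)
- Intersection (DFA product construction)
- Complement (swap accept/reject states)
- Concatenation (NFA construction)
- Kleene star (NFA construction)
union is in this list
Therefore: closed

1


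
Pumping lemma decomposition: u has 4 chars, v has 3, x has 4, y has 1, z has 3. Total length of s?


|s| = |u| + |v| + |x| + |y| + |z|
= 4 + 3 + 4 + 1 + 3
= 7 + 4 + 4
= 11 + 4
= 15

15


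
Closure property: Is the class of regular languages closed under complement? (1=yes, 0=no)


Regular languages are closed under all standard operations:
- Union: Yes (product construction)
- Intersection: Yes (product construction)
- Complement: Yes (swap accept/reject)
- Concatenation: Yes (NFA construction)
Operation: complement -> Closed

1
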